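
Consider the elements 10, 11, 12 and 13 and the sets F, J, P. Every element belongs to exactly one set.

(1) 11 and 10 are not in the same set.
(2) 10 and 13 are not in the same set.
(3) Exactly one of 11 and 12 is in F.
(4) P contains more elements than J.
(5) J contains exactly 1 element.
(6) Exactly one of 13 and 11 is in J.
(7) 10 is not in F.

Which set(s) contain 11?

From (7): 10 ∉ F.
Suppose 11 ∉ F: no assignment then satisfies all the clues, so 11 ∈ F.

11: F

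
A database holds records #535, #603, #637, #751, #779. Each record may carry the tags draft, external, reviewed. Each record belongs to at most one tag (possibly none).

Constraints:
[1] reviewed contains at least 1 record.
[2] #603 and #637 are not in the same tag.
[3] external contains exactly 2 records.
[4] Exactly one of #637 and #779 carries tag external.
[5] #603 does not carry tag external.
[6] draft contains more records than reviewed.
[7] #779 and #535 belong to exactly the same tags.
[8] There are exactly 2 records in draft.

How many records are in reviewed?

1

From (5): #603 ∉ external.
Suppose #535 ∈ reviewed: no assignment then satisfies all the clues, so #535 ∉ reviewed.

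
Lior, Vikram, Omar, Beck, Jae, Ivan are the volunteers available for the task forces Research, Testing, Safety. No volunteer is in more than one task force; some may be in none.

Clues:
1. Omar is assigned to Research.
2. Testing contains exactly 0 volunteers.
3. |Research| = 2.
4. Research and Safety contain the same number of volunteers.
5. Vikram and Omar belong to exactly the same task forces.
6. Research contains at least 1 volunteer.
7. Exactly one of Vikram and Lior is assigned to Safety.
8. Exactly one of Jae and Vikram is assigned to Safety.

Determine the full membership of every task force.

Research = {Omar, Vikram}; Testing = {}; Safety = {Jae, Lior}

From (1): Omar ∈ Research.
(2): Testing already has 0, so the rest are out.
(5): Vikram matches Omar: Vikram ∈ Research.
(7) (exactly one): Lior ∈ Safety.
(8) (exactly one): Jae ∈ Safety.
(3): Research already has 2, so the rest are out.
Suppose Beck ∈ Safety: no assignment then satisfies all the clues, so Beck ∉ Safety.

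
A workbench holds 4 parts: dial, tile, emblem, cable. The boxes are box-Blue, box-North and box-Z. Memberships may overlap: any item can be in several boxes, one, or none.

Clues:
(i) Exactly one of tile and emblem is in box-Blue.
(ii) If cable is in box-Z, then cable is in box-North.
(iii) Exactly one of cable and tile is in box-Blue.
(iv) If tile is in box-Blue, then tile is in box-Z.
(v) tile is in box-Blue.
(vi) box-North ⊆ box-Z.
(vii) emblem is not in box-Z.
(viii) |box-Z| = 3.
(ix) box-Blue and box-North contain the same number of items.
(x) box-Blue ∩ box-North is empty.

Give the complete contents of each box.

box-Blue = {tile}; box-North = {cable}; box-Z = {cable, dial, tile}

From (v): tile ∈ box-Blue.
From (vii): emblem ∉ box-Z.
(i) (exactly one): emblem ∉ box-Blue.
(iii) (exactly one): cable ∉ box-Blue.
(iv): tile ∈ box-Z.
(vi) contrapositive: emblem ∉ box-North.
(viii): only 3 candidates remain for box-Z, so all are in.
(x) (disjoint): tile ∉ box-North.
(ii): cable ∈ box-North.
Suppose dial ∈ box-Blue: no assignment then satisfies all the clues, so dial ∉ box-Blue.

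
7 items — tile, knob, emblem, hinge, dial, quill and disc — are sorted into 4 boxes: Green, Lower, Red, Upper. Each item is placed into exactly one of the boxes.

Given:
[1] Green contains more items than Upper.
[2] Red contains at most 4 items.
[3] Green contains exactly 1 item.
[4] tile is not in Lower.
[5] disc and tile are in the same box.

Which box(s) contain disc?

disc: Red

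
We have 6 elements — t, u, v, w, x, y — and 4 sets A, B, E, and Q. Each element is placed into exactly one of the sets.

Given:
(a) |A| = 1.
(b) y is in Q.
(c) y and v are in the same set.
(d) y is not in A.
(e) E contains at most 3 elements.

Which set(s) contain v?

v: Q

From (b): y ∈ Q.
(c): v matches y: v ∉ A.
(c): v matches y: v ∉ B.
(c): v matches y: v ∉ E.
(c): v matches y: v ∈ Q.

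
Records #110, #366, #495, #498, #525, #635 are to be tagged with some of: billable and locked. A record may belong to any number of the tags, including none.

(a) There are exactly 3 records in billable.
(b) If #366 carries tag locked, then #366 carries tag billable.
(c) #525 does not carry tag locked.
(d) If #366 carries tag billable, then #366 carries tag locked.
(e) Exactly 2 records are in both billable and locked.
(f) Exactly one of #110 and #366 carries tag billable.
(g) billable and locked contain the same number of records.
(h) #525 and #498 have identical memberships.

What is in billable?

billable = {#366, #495, #635}

From (c): #525 ∉ locked.
(h): #498 matches #525: #498 ∉ locked.
Suppose #110 ∈ billable: no assignment then satisfies all the clues, so #110 ∉ billable.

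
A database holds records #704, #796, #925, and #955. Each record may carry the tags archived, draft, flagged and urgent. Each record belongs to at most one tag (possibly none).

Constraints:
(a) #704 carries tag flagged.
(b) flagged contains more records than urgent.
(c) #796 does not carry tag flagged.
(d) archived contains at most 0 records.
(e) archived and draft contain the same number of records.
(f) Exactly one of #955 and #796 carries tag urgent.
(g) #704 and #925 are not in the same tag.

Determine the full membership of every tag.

archived = {}; draft = {}; flagged = {#704, #955}; urgent = {#796}

From (a): #704 ∈ flagged.
From (c): #796 ∉ flagged.
(d): archived already has 0, so the rest are out.
(g): #925 ∉ flagged.
Suppose #796 ∈ draft: no assignment then satisfies all the clues, so #796 ∉ draft.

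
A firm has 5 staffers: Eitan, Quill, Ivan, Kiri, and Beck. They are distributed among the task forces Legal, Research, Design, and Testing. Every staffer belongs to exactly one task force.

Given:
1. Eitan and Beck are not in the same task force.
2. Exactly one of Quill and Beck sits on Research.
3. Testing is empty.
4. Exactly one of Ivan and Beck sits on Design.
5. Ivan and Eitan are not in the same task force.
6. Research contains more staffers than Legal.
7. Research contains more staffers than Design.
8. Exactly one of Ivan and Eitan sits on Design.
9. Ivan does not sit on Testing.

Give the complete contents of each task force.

Legal = {Beck}; Research = {Eitan, Kiri, Quill}; Design = {Ivan}; Testing = {}

From (9): Ivan ∉ Testing.
(3): Testing already has 0, so the rest are out.
Suppose Eitan ∈ Legal: no assignment then satisfies all the clues, so Eitan ∉ Legal.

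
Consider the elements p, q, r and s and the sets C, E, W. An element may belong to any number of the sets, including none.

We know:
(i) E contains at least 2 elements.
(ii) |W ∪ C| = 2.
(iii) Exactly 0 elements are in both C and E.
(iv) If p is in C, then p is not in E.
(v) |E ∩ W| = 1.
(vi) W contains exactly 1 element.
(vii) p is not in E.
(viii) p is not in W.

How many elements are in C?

1

From (vii): p ∉ E.
From (viii): p ∉ W.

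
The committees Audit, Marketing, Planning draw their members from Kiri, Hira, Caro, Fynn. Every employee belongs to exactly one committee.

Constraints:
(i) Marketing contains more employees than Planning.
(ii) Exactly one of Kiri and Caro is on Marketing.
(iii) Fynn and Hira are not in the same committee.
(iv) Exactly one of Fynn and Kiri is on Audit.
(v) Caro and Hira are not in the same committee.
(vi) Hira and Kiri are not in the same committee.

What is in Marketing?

Marketing = {Caro, Fynn}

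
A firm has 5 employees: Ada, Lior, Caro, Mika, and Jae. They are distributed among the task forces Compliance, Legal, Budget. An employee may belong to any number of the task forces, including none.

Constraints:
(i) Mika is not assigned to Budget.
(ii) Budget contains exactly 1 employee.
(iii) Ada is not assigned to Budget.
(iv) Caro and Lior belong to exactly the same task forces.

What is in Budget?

Budget = {Jae}

From (i): Mika ∉ Budget.
From (iii): Ada ∉ Budget.
Suppose Lior ∈ Budget: no assignment then satisfies all the clues, so Lior ∉ Budget.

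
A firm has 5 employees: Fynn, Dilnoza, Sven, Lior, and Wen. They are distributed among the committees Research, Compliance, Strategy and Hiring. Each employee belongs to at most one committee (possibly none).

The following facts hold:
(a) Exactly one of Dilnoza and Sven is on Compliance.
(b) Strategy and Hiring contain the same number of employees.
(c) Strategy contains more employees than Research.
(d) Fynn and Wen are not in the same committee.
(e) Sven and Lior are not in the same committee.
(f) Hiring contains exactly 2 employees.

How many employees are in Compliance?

1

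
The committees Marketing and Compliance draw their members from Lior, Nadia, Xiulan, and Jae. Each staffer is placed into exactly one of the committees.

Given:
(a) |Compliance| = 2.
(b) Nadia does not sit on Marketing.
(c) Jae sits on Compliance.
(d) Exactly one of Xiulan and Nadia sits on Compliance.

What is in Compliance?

From (b): Nadia ∉ Marketing.
From (c): Jae ∈ Compliance.
Only one committee left: Nadia ∈ Compliance.
(a): Compliance already has 2, so the rest are out.
Only one committee left: Lior ∈ Marketing.
Only one committee left: Xiulan ∈ Marketing.

Compliance = {Jae, Nadia}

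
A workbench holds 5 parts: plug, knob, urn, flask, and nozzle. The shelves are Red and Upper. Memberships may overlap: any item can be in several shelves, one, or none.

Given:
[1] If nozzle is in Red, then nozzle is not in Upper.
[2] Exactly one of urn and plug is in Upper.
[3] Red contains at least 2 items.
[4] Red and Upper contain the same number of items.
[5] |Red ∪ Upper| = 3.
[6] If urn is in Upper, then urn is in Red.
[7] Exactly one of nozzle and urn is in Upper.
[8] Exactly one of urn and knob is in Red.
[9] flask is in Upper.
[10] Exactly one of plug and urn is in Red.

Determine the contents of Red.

Red = {nozzle, urn}

From (9): flask ∈ Upper.
Suppose plug ∈ Red: no assignment then satisfies all the clues, so plug ∉ Red.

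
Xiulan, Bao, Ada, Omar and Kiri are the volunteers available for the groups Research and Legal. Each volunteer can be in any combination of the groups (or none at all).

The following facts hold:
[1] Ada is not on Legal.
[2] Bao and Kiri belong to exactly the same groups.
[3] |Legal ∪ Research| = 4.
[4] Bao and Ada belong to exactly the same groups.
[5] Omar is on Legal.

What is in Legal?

From (1): Ada ∉ Legal.
From (5): Omar ∈ Legal.
(4): Bao matches Ada: Bao ∉ Legal.
(2): Kiri matches Bao: Kiri ∉ Legal.
Suppose Xiulan ∈ Legal: no assignment then satisfies all the clues, so Xiulan ∉ Legal.

Legal = {Omar}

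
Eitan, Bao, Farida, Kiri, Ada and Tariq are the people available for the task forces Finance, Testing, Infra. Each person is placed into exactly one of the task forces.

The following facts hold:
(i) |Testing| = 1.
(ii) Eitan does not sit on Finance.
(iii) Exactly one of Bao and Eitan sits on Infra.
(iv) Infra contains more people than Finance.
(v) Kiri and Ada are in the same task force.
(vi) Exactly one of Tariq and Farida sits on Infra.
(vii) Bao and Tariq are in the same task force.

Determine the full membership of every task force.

From (ii): Eitan ∉ Finance.
Suppose Eitan ∉ Testing: no assignment then satisfies all the clues, so Eitan ∈ Testing.

Finance = {Farida}; Testing = {Eitan}; Infra = {Ada, Bao, Kiri, Tariq}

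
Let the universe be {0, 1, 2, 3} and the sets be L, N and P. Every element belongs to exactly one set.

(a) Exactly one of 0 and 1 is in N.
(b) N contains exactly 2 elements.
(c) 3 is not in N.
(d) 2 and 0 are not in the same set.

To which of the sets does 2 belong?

2: N

From (c): 3 ∉ N.
Suppose 2 ∈ L: no assignment then satisfies all the clues, so 2 ∉ L.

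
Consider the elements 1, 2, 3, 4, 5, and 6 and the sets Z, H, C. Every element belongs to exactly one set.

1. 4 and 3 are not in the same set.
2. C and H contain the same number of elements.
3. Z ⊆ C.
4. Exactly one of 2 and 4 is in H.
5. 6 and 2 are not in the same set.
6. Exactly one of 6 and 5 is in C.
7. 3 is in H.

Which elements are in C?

C = {1, 4, 6}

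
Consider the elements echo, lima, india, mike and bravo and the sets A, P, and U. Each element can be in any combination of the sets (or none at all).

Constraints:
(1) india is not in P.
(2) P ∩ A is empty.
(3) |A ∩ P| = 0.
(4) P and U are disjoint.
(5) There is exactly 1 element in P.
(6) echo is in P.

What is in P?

From (1): india ∉ P.
From (6): echo ∈ P.
(2) (disjoint): echo ∉ A.
(4) (disjoint): echo ∉ U.
(5): P already has 1, so the rest are out.

P = {echo}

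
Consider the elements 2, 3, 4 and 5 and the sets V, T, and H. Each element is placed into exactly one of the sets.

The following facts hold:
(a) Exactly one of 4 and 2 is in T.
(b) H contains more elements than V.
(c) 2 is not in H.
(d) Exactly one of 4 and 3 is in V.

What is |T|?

1

From (c): 2 ∉ H.
Suppose 2 ∈ V: no assignment then satisfies all the clues, so 2 ∉ V.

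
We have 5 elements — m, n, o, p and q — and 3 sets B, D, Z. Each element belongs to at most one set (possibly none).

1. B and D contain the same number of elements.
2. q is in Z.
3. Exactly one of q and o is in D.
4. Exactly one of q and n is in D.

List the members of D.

D = {n, o}

From (2): q ∈ Z.
(3) (exactly one): o ∈ D.
(4) (exactly one): n ∈ D.
Suppose m ∈ D: no assignment then satisfies all the clues, so m ∉ D.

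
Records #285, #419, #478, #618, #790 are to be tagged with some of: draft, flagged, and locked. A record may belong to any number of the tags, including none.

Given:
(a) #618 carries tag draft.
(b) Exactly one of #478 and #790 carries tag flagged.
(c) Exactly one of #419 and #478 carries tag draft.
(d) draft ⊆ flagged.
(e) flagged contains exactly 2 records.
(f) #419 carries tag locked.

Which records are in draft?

From (a): #618 ∈ draft.
From (f): #419 ∈ locked.
(d) with #618 ∈ draft: #618 ∈ flagged.
Suppose #285 ∈ draft: no assignment then satisfies all the clues, so #285 ∉ draft.

draft = {#478, #618}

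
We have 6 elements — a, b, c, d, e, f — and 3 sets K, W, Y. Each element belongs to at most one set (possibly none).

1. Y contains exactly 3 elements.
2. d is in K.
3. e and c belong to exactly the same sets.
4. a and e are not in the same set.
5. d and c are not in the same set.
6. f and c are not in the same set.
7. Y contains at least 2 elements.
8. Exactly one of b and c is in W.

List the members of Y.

Y = {a, b, f}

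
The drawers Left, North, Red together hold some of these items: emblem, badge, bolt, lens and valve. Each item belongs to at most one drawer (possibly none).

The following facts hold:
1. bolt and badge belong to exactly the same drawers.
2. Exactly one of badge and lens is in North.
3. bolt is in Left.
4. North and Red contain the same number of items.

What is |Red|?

1

From (3): bolt ∈ Left.
(1): badge matches bolt: badge ∈ Left.
(2) (exactly one): lens ∈ North.
Suppose emblem ∈ North: no assignment then satisfies all the clues, so emblem ∉ North.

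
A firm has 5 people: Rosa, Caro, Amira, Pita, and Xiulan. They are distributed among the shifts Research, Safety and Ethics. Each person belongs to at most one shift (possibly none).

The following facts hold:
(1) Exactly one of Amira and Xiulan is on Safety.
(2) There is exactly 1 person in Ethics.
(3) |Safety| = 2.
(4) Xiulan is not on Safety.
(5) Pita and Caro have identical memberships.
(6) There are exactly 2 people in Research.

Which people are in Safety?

Safety = {Amira, Rosa}

From (4): Xiulan ∉ Safety.
(1) (exactly one): Amira ∈ Safety.
Suppose Rosa ∉ Safety: no assignment then satisfies all the clues, so Rosa ∈ Safety.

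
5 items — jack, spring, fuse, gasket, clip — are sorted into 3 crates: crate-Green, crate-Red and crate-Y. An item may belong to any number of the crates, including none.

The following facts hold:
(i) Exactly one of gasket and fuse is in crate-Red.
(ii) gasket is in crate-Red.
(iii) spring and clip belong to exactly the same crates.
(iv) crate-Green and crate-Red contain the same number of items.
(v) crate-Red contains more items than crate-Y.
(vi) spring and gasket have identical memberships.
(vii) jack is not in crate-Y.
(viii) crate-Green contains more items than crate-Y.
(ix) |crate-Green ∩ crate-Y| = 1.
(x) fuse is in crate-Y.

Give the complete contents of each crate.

crate-Green = {clip, fuse, gasket, spring}; crate-Red = {clip, gasket, jack, spring}; crate-Y = {fuse}

From (ii): gasket ∈ crate-Red.
From (vii): jack ∉ crate-Y.
From (x): fuse ∈ crate-Y.
(i) (exactly one): fuse ∉ crate-Red.
(vi): spring matches gasket: spring ∈ crate-Red.
(iii): clip matches spring: clip ∈ crate-Red.
Suppose jack ∈ crate-Green: no assignment then satisfies all the clues, so jack ∉ crate-Green.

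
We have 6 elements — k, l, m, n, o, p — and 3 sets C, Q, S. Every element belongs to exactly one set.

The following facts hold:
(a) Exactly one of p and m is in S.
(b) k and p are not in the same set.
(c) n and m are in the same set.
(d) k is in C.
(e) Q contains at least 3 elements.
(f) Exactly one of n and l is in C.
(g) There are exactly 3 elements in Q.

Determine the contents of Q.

Q = {m, n, o}

From (d): k ∈ C.
(b): p ∉ C.
Suppose l ∈ Q: no assignment then satisfies all the clues, so l ∉ Q.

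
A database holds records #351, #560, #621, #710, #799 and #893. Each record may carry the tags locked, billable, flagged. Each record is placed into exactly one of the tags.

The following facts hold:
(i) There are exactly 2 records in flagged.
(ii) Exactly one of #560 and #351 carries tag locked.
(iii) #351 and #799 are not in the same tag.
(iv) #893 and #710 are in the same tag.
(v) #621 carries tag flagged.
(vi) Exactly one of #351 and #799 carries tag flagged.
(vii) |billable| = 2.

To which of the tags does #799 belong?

From (v): #621 ∈ flagged.
Suppose #799 ∉ locked: no assignment then satisfies all the clues, so #799 ∈ locked.

#799: locked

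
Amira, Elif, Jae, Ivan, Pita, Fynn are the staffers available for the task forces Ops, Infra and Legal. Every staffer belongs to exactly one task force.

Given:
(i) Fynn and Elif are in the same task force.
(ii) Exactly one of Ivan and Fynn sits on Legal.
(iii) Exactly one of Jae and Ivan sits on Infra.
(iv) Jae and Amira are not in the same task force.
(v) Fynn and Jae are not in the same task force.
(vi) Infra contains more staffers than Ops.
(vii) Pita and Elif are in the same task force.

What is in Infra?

Infra = {Amira, Ivan}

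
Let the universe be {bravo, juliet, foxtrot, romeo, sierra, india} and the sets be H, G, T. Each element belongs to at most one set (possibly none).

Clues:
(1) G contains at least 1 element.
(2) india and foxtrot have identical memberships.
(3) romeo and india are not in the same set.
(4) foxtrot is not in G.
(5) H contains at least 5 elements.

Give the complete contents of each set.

H = {bravo, foxtrot, india, juliet, sierra}; G = {romeo}; T = {}

From (4): foxtrot ∉ G.
(2): india matches foxtrot: india ∉ G.
Suppose bravo ∉ H: no assignment then satisfies all the clues, so bravo ∈ H.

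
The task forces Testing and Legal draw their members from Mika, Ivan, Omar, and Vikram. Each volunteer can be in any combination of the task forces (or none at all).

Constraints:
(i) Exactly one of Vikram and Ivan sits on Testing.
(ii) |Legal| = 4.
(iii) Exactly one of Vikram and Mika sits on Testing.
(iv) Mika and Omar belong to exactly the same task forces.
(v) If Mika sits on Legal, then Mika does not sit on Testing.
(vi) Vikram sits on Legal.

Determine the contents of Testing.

Testing = {Vikram}

From (vi): Vikram ∈ Legal.
(ii): only 4 candidates remain for Legal, so all are in.
(v): Mika ∉ Testing.
(iii) (exactly one): Vikram ∈ Testing.
(iv): Omar matches Mika: Omar ∉ Testing.
(i) (exactly one): Ivan ∉ Testing.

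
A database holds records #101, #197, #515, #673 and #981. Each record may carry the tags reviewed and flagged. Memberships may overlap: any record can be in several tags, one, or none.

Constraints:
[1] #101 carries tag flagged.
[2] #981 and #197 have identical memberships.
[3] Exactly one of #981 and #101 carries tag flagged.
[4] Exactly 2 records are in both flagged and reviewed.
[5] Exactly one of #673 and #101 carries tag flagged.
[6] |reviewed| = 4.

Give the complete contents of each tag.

From (1): #101 ∈ flagged.
(3) (exactly one): #981 ∉ flagged.
(5) (exactly one): #673 ∉ flagged.
(2): #197 matches #981: #197 ∉ flagged.
Suppose #101 ∉ reviewed: no assignment then satisfies all the clues, so #101 ∈ reviewed.

reviewed = {#101, #197, #515, #981}; flagged = {#101, #515}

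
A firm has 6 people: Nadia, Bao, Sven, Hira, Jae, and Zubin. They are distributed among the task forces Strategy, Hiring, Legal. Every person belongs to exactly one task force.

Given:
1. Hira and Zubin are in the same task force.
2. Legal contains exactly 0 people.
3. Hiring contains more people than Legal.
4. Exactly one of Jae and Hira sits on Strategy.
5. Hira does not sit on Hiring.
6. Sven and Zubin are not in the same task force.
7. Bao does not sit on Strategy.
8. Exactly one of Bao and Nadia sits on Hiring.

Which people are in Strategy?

From (5): Hira ∉ Hiring.
From (7): Bao ∉ Strategy.
(1): Zubin matches Hira: Zubin ∉ Hiring.
(2): Legal already has 0, so the rest are out.
Only one task force left: Bao ∈ Hiring.
Only one task force left: Hira ∈ Strategy.
Only one task force left: Zubin ∈ Strategy.
(4) (exactly one): Jae ∉ Strategy.
(6): Sven ∉ Strategy.
(8) (exactly one): Nadia ∉ Hiring.
Only one task force left: Nadia ∈ Strategy.
Only one task force left: Jae ∈ Hiring.

Strategy = {Hira, Nadia, Zubin}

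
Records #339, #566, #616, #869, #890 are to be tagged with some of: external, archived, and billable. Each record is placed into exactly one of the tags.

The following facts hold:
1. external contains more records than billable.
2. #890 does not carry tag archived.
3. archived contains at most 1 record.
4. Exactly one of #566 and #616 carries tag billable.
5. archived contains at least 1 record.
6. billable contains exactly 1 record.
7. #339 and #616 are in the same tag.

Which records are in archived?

archived = {#869}

From (2): #890 ∉ archived.
Suppose #339 ∈ archived: no assignment then satisfies all the clues, so #339 ∉ archived.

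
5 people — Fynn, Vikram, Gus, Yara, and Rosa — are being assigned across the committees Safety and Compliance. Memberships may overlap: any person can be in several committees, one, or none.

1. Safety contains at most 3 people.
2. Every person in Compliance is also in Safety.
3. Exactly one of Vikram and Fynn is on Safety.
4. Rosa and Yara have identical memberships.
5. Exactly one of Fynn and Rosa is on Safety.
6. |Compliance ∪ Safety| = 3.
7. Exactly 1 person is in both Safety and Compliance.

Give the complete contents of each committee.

Safety = {Rosa, Vikram, Yara}; Compliance = {Vikram}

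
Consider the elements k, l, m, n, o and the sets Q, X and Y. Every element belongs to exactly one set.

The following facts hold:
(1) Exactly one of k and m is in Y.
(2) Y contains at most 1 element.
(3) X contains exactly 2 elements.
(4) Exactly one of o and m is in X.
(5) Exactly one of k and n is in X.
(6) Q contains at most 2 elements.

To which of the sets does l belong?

l: Q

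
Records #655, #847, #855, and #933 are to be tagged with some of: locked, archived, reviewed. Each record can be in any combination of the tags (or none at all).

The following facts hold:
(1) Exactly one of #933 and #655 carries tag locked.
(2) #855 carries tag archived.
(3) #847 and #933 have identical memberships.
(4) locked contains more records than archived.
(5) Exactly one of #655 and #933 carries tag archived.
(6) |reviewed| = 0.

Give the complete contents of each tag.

locked = {#847, #855, #933}; archived = {#655, #855}; reviewed = {}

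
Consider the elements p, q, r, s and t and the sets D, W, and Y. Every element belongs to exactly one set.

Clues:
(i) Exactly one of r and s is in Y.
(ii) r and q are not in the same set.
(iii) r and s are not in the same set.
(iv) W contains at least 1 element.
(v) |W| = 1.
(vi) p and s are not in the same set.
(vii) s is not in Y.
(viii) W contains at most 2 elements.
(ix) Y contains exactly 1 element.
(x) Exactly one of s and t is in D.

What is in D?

D = {p, q, t}

From (vii): s ∉ Y.
(i) (exactly one): r ∈ Y.
(ii): q ∉ Y.
(ix): Y already has 1, so the rest are out.
Suppose p ∉ D: no assignment then satisfies all the clues, so p ∈ D.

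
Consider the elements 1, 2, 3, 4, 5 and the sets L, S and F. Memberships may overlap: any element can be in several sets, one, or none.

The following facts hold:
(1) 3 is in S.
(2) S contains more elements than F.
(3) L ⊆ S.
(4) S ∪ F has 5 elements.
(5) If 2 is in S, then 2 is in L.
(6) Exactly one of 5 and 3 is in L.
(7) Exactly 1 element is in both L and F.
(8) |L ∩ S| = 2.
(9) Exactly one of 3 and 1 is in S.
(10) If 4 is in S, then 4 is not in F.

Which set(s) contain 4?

4: S

From (1): 3 ∈ S.
(9) (exactly one): 1 ∉ S.
(3) contrapositive: 1 ∉ L.
Suppose 4 ∈ L: no assignment then satisfies all the clues, so 4 ∉ L.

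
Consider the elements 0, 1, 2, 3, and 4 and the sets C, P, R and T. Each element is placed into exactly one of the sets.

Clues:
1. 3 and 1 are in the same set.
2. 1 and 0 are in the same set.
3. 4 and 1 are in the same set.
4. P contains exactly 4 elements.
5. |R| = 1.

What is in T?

T = {}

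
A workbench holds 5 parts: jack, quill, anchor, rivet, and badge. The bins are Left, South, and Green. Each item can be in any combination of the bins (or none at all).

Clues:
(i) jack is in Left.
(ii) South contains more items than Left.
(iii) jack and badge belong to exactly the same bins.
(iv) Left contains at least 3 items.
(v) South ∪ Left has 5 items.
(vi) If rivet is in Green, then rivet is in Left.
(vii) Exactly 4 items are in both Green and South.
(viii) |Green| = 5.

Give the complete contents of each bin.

Left = {badge, jack, rivet}; South = {anchor, badge, jack, quill}; Green = {anchor, badge, jack, quill, rivet}

From (i): jack ∈ Left.
(iii): badge matches jack: badge ∈ Left.
(viii): only 5 candidates remain for Green, so all are in.
(vi): rivet ∈ Left.
Suppose jack ∉ South: no assignment then satisfies all the clues, so jack ∈ South.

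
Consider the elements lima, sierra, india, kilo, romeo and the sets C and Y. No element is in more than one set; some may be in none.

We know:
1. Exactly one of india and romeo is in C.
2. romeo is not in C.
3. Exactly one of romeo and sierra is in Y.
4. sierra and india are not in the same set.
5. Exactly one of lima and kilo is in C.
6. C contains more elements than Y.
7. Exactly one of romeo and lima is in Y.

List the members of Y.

From (2): romeo ∉ C.
(1) (exactly one): india ∈ C.
(4): sierra ∉ C.
Suppose lima ∈ Y: no assignment then satisfies all the clues, so lima ∉ Y.

Y = {romeo}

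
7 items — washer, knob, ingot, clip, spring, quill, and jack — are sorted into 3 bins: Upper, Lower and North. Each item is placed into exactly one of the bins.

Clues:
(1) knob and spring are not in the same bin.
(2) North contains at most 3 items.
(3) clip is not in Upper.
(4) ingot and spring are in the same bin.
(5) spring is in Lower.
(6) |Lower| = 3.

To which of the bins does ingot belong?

ingot: Lower

From (3): clip ∉ Upper.
From (5): spring ∈ Lower.
(1): knob ∉ Lower.
(4): ingot matches spring: ingot ∉ Upper.
(4): ingot matches spring: ingot ∈ Lower.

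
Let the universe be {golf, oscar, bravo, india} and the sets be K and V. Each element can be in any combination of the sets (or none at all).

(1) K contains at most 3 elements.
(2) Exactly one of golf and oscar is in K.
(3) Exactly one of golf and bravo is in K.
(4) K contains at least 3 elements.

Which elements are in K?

K = {bravo, india, oscar}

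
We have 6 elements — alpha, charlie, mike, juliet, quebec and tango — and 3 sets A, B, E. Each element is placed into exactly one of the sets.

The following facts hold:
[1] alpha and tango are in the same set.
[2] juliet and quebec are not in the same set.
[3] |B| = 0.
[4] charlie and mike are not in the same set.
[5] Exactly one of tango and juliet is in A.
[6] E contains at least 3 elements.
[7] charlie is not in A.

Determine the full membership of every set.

A = {juliet, mike}; B = {}; E = {alpha, charlie, quebec, tango}

From (7): charlie ∉ A.
(3): B already has 0, so the rest are out.
Only one set left: charlie ∈ E.
(4): mike ∉ E.
Only one set left: mike ∈ A.
Suppose alpha ∈ A: no assignment then satisfies all the clues, so alpha ∉ A.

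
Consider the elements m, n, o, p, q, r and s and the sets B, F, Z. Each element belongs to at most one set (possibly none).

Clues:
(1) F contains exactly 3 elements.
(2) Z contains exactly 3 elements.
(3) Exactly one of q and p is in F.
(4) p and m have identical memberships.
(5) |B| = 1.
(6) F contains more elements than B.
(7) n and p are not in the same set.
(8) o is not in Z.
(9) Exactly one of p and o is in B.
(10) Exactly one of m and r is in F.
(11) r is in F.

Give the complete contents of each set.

B = {o}; F = {n, q, r}; Z = {m, p, s}

From (8): o ∉ Z.
From (11): r ∈ F.
(10) (exactly one): m ∉ F.
(4): p matches m: p ∉ F.
(3) (exactly one): q ∈ F.
Suppose m ∈ B: no assignment then satisfies all the clues, so m ∉ B.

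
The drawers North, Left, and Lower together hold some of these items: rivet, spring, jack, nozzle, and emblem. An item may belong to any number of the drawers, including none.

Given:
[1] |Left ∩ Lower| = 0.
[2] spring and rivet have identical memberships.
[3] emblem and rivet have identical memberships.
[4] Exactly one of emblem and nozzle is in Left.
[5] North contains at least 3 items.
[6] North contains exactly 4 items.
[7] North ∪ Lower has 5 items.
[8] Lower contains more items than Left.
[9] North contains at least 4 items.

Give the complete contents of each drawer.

North = {emblem, nozzle, rivet, spring}; Left = {nozzle}; Lower = {emblem, jack, rivet, spring}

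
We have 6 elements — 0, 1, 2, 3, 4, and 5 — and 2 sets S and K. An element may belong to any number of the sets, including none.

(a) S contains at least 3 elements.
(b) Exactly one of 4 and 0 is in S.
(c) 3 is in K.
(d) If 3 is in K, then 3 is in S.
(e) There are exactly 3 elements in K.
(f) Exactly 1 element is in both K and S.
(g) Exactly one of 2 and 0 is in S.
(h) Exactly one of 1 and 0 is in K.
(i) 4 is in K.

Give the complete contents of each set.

S = {0, 3, 5}; K = {1, 3, 4}

From (c): 3 ∈ K.
From (i): 4 ∈ K.
(d): 3 ∈ S.
Suppose 0 ∉ S: no assignment then satisfies all the clues, so 0 ∈ S.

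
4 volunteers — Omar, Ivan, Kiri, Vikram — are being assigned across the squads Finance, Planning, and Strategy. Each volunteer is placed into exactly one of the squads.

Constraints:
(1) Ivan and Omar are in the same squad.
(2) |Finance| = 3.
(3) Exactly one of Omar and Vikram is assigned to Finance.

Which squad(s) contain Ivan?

Ivan: Finance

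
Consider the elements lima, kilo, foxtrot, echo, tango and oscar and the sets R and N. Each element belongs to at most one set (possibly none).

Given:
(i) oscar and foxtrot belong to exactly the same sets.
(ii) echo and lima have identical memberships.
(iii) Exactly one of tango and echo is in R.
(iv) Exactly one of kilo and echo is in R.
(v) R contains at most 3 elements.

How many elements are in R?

2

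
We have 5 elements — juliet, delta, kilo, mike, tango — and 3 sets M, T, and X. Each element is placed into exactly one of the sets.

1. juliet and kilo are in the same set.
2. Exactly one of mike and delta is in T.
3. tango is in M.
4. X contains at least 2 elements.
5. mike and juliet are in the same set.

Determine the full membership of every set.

M = {tango}; T = {delta}; X = {juliet, kilo, mike}

From (3): tango ∈ M.
Suppose juliet ∈ M: no assignment then satisfies all the clues, so juliet ∉ M.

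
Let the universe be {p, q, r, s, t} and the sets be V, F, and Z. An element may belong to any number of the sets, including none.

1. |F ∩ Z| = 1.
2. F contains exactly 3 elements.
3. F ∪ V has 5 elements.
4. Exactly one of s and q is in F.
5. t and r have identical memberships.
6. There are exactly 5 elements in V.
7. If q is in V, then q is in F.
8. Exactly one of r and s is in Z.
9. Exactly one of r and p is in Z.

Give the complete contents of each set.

V = {p, q, r, s, t}; F = {q, r, t}; Z = {p, q, s}

(6): only 5 candidates remain for V, so all are in.
(7): q ∈ F.
(4) (exactly one): s ∉ F.
Suppose p ∈ F: no assignment then satisfies all the clues, so p ∉ F.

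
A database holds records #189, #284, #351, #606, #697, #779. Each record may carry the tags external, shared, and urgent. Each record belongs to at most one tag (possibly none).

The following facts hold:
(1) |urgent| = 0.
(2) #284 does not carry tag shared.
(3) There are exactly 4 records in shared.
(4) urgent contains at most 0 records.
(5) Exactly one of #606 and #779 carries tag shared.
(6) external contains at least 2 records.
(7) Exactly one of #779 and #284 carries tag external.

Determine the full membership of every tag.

From (2): #284 ∉ shared.
(1): urgent already has 0, so the rest are out.
Suppose #189 ∈ external: no assignment then satisfies all the clues, so #189 ∉ external.

external = {#284, #606}; shared = {#189, #351, #697, #779}; urgent = {}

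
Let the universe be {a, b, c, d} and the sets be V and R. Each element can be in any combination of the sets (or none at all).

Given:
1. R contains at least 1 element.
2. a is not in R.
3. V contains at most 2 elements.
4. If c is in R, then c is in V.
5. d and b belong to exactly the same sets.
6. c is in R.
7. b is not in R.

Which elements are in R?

R = {c}

From (2): a ∉ R.
From (6): c ∈ R.
From (7): b ∉ R.
(4): c ∈ V.
(5): d matches b: d ∉ R.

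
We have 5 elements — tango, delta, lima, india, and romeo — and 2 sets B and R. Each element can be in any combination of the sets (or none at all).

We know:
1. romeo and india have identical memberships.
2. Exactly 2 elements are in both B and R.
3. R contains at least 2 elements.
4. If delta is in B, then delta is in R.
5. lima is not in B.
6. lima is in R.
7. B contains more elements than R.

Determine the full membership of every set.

B = {delta, india, romeo, tango}; R = {delta, lima, tango}

From (5): lima ∉ B.
From (6): lima ∈ R.
Suppose tango ∉ B: no assignment then satisfies all the clues, so tango ∈ B.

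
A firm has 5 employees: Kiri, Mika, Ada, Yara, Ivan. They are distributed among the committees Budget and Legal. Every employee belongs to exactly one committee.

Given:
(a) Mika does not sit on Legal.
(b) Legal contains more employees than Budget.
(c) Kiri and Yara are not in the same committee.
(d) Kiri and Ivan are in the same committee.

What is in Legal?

From (a): Mika ∉ Legal.
Only one committee left: Mika ∈ Budget.
Suppose Kiri ∉ Legal: no assignment then satisfies all the clues, so Kiri ∈ Legal.

Legal = {Ada, Ivan, Kiri}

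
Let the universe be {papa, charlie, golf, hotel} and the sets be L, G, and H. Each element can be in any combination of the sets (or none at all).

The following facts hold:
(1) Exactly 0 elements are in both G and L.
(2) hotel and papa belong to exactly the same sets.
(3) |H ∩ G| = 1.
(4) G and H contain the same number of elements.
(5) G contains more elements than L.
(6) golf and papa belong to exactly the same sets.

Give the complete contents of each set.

L = {}; G = {charlie}; H = {charlie}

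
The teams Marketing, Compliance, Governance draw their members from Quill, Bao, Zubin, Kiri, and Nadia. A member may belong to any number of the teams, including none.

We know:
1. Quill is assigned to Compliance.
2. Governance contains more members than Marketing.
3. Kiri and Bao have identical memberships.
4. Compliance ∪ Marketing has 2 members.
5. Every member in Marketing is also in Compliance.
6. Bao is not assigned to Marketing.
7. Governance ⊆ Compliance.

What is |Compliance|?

2

From (1): Quill ∈ Compliance.
From (6): Bao ∉ Marketing.
(3): Kiri matches Bao: Kiri ∉ Marketing.
Suppose Bao ∈ Compliance: no assignment then satisfies all the clues, so Bao ∉ Compliance.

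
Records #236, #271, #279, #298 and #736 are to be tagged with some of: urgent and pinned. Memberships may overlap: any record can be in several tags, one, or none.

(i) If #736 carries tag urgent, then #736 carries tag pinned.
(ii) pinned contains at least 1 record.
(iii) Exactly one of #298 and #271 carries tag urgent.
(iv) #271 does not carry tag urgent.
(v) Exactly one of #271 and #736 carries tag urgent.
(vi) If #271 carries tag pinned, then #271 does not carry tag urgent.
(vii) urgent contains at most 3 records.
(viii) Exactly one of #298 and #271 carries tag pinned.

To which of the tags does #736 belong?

#736: pinned, urgent

From (iv): #271 ∉ urgent.
(iii) (exactly one): #298 ∈ urgent.
(v) (exactly one): #736 ∈ urgent.
(i): #736 ∈ pinned.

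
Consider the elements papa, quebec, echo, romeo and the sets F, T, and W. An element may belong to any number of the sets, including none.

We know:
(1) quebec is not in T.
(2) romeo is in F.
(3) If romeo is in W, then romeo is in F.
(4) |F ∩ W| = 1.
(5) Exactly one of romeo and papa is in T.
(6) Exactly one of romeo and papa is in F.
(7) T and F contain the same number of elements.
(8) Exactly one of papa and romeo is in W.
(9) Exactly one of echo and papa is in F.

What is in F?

From (1): quebec ∉ T.
From (2): romeo ∈ F.
(6) (exactly one): papa ∉ F.
(9) (exactly one): echo ∈ F.
Suppose quebec ∈ F: no assignment then satisfies all the clues, so quebec ∉ F.

F = {echo, romeo}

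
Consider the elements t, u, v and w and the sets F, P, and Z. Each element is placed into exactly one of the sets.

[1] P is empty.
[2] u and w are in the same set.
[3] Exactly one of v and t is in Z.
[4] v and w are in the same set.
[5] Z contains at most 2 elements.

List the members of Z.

Z = {t}

(1): P already has 0, so the rest are out.
Suppose t ∉ Z: no assignment then satisfies all the clues, so t ∈ Z.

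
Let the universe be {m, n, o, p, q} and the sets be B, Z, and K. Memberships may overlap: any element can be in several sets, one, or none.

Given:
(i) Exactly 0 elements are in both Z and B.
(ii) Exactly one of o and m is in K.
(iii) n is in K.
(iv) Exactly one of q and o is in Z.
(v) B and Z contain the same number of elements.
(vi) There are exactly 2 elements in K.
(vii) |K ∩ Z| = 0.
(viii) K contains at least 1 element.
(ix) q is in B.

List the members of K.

K = {m, n}

From (iii): n ∈ K.
From (ix): q ∈ B.
Suppose m ∉ K: no assignment then satisfies all the clues, so m ∈ K.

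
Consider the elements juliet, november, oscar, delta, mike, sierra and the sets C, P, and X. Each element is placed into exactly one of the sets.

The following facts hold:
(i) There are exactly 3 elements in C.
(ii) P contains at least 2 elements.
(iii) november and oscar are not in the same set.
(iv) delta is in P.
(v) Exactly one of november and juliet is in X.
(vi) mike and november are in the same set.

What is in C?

C = {mike, november, sierra}

From (iv): delta ∈ P.
Suppose juliet ∈ C: no assignment then satisfies all the clues, so juliet ∉ C.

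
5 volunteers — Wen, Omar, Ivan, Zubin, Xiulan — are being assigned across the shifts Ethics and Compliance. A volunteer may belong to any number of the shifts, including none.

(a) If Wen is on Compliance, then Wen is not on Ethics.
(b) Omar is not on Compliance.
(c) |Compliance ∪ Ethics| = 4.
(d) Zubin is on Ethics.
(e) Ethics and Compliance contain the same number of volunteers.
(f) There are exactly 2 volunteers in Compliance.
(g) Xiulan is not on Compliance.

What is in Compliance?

Compliance = {Ivan, Wen}

From (b): Omar ∉ Compliance.
From (d): Zubin ∈ Ethics.
From (g): Xiulan ∉ Compliance.
Suppose Wen ∉ Compliance: no assignment then satisfies all the clues, so Wen ∈ Compliance.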